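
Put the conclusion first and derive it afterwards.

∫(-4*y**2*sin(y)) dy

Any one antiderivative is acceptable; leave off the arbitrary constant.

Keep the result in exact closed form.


The answer is 4*y**2*cos(y) - 8*y*sin(y) - 8*cos(y).
Step 1. Integrate ∫(-4*y**2*sin(y)) dy by parts with u = y**2, dv = (-4*sin(y)) dy, so v = 4*cos(y): now 4*y**2*cos(y) + ∫(-8*y*cos(y)) dy.
Step 2. Integrate ∫(-8*y*cos(y)) dy by parts with u = y, dv = (-8*cos(y)) dy, so v = -8*sin(y): now 4*y**2*cos(y) - 8*y*sin(y) + ∫(8*sin(y)) dy.
Step 3. Evaluate the standard form: now 4*y**2*cos(y) - 8*y*sin(y) - 8*cos(y).
Answer: 4*y**2*cos(y) - 8*y*sin(y) - 8*cos(y).


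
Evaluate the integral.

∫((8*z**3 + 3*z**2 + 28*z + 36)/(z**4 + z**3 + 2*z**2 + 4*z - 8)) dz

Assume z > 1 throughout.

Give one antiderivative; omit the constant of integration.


Answer: 5*log(z - 1) + 3*log(z + 2) - 2*atan(z/2).


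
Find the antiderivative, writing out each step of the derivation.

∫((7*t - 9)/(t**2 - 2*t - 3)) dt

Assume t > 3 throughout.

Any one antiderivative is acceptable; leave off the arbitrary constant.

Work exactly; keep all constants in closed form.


Step 1. Decompose ∫((7*t - 9)/(t**2 - 2*t - 3)) dt by partial fractions, (7*t - 9)/(t**2 - 2*t - 3) = 4/(t + 1) + 3/(t - 3): now ∫(3/(t - 3)) dt + ∫(4/(t + 1)) dt.
Step 2. Evaluate the standard form [assuming t > -1]: now 4*log(t + 1) + ∫(3/(t - 3)) dt.
Step 3. Evaluate the standard form [assuming t > 3]: now 3*log(t - 3) + 4*log(t + 1).
Answer: 3*log(t - 3) + 4*log(t + 1).


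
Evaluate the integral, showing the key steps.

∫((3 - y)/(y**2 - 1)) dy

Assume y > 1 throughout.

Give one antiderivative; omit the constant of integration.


Step 1. Decompose ∫((3 - y)/(y**2 - 1)) dy by partial fractions, (3 - y)/(y**2 - 1) = -2/(y + 1) + 1/(y - 1): now ∫(1/(y - 1)) dy + ∫(-2/(y + 1)) dy.
Step 2. Evaluate the standard form [assuming y > 1]: now log(y - 1) + ∫(-2/(y + 1)) dy.
Step 3. Evaluate the standard form [assuming y > -1]: now log(y - 1) - 2*log(y + 1).
Answer: log(y - 1) - 2*log(y + 1).


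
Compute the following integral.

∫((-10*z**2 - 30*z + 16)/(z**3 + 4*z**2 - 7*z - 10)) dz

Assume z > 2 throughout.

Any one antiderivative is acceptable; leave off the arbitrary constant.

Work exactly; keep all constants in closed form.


Answer: -4*log(z - 2) - 3*log(z + 1) - 3*log(z + 5).


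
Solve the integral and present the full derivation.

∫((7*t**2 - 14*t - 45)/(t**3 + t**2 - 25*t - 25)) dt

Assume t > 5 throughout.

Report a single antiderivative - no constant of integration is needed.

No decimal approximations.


Step 1. Decompose ∫((7*t**2 - 14*t - 45)/(t**3 + t**2 - 25*t - 25)) dt by partial fractions, (7*t**2 - 14*t - 45)/(t**3 + t**2 - 25*t - 25) = 5/(t + 5) + 1/(t + 1) + 1/(t - 5): now ∫(1/(t - 5)) dt + ∫(1/(t + 1)) dt + ∫(5/(t + 5)) dt.
Step 2. Evaluate the standard form [assuming t > -1]: now log(t + 1) + ∫(1/(t - 5)) dt + ∫(5/(t + 5)) dt.
Step 3. Evaluate the standard form [assuming t > -5]: now log(t + 1) + 5*log(t + 5) + ∫(1/(t - 5)) dt.
Step 4. Evaluate the standard form [assuming t > 5]: now log(t - 5) + log(t + 1) + 5*log(t + 5).
Answer: log(t - 5) + log(t + 1) + 5*log(t + 5).


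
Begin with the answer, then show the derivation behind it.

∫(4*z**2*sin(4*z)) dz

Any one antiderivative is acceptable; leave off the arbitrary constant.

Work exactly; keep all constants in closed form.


The answer is -z**2*cos(4*z) + z*sin(4*z)/2 + cos(4*z)/8.
Step 1. Integrate ∫(4*z**2*sin(4*z)) dz by parts with u = z**2, dv = (4*sin(4*z)) dz, so v = -cos(4*z): now -z**2*cos(4*z) + ∫(2*z*cos(4*z)) dz.
Step 2. Integrate ∫(2*z*cos(4*z)) dz by parts with u = z, dv = (2*cos(4*z)) dz, so v = sin(4*z)/2: now -z**2*cos(4*z) + z*sin(4*z)/2 + ∫(-sin(4*z)/2) dz.
Step 3. Evaluate the standard form: now -z**2*cos(4*z) + z*sin(4*z)/2 + cos(4*z)/8.
Answer: -z**2*cos(4*z) + z*sin(4*z)/2 + cos(4*z)/8.


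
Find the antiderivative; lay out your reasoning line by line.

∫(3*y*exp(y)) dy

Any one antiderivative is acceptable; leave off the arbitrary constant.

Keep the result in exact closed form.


Step 1. Integrate ∫(3*y*exp(y)) dy by parts with u = y, dv = (3*exp(y)) dy, so v = 3*exp(y): now 3*y*exp(y) + ∫(-3*exp(y)) dy.
Step 2. Evaluate the standard form: now 3*y*exp(y) - 3*exp(y).
Answer: 3*y*exp(y) - 3*exp(y).


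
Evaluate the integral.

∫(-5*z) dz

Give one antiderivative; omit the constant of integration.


Answer: -5*z**2/2.


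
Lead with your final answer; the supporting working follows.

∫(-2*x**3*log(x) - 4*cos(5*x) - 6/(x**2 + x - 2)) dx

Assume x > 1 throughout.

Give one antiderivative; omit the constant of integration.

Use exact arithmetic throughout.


The answer is -x**4*log(x)/2 + x**4/8 - 2*log(x - 1) + 2*log(x + 2) - 4*sin(5*x)/5.
Step 1. Rewrite: now ∫(-2*x**3*log(x)) dx + ∫(-6/(x**2 + x - 2)) dx + ∫(-4*cos(5*x)) dx.
Step 2. Evaluate the standard form: now -4*sin(5*x)/5 + ∫(-2*x**3*log(x)) dx + ∫(-6/(x**2 + x - 2)) dx.
Step 3. Decompose ∫(-6/(x**2 + x - 2)) dx by partial fractions, -6/(x**2 + x - 2) = 2/(x + 2) - 2/(x - 1): now -4*sin(5*x)/5 + ∫(-2*x**3*log(x)) dx + ∫(-2/(x - 1)) dx + ∫(2/(x + 2)) dx.
Step 4. Evaluate the standard form [assuming x > -2]: now 2*log(x + 2) - 4*sin(5*x)/5 + ∫(-2*x**3*log(x)) dx + ∫(-2/(x - 1)) dx.
Step 5. Evaluate the standard form [assuming x > 1]: now -2*log(x - 1) + 2*log(x + 2) - 4*sin(5*x)/5 + ∫(-2*x**3*log(x)) dx.
Step 6. Integrate ∫(-2*x**3*log(x)) dx by parts with u = log(x), dv = (-2*x**3) dx, so v = -x**4/2 [assuming x > 0]: now -x**4*log(x)/2 - 2*log(x - 1) + 2*log(x + 2) - 4*sin(5*x)/5 + ∫(x**3/2) dx.
Step 7. Evaluate the standard form: now -x**4*log(x)/2 + x**4/8 - 2*log(x - 1) + 2*log(x + 2) - 4*sin(5*x)/5.
Answer: -x**4*log(x)/2 + x**4/8 - 2*log(x - 1) + 2*log(x + 2) - 4*sin(5*x)/5.


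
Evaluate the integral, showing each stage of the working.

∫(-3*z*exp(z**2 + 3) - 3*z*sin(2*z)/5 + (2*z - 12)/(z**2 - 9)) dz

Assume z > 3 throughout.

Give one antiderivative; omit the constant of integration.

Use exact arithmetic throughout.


Step 1. Rewrite: now ∫(-3*z*exp(z**2 + 3)) dz + ∫(-3*z*sin(2*z)/5) dz + ∫((2*z - 12)/(z**2 - 9)) dz.
Step 2. Decompose ∫((2*z - 12)/(z**2 - 9)) dz by partial fractions, (2*z - 12)/(z**2 - 9) = 3/(z + 3) - 1/(z - 3): now ∫(-3*z*exp(z**2 + 3)) dz + ∫(-3*z*sin(2*z)/5) dz + ∫(-1/(z - 3)) dz + ∫(3/(z + 3)) dz.
Step 3. Evaluate the standard form [assuming z > 3]: now -log(z - 3) + ∫(-3*z*exp(z**2 + 3)) dz + ∫(-3*z*sin(2*z)/5) dz + ∫(3/(z + 3)) dz.
Step 4. Evaluate the standard form [assuming z > -3]: now -log(z - 3) + 3*log(z + 3) + ∫(-3*z*exp(z**2 + 3)) dz + ∫(-3*z*sin(2*z)/5) dz.
Step 5. Integrate ∫(-3*z*sin(2*z)/5) dz by parts with u = z, dv = (-3*sin(2*z)/5) dz, so v = 3*cos(2*z)/10: now 3*z*cos(2*z)/10 - log(z - 3) + 3*log(z + 3) + ∫(-3*z*exp(z**2 + 3)) dz + ∫(-3*cos(2*z)/10) dz.
Step 6. Evaluate the standard form: now 3*z*cos(2*z)/10 - log(z - 3) + 3*log(z + 3) - 3*sin(2*z)/20 + ∫(-3*z*exp(z**2 + 3)) dz.
Step 7. Substitute u = z**2 + 3, turning ∫(-3*z*exp(z**2 + 3)) dz into ∫(-3*exp(u)/2) du: now 3*z*cos(2*z)/10 - log(z - 3) + 3*log(z + 3) - 3*sin(2*z)/20 + ∫(-3*exp(u)/2) du.
Step 8. Evaluate the standard form: now 3*z*cos(2*z)/10 - 3*exp(u)/2 - log(z - 3) + 3*log(z + 3) - 3*sin(2*z)/20.
Step 9. Substitute back u = z**2 + 3: now 3*z*cos(2*z)/10 - 3*exp(z**2 + 3)/2 - log(z - 3) + 3*log(z + 3) - 3*sin(2*z)/20.
Answer: 3*z*cos(2*z)/10 - 3*exp(z**2 + 3)/2 - log(z - 3) + 3*log(z + 3) - 3*sin(2*z)/20.


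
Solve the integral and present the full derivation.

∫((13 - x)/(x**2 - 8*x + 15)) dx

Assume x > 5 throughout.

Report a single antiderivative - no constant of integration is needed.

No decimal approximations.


Step 1. Decompose ∫((13 - x)/(x**2 - 8*x + 15)) dx by partial fractions, (13 - x)/(x**2 - 8*x + 15) = -5/(x - 3) + 4/(x - 5): now ∫(4/(x - 5)) dx + ∫(-5/(x - 3)) dx.
Step 2. Evaluate the standard form [assuming x > 3]: now -5*log(x - 3) + ∫(4/(x - 5)) dx.
Step 3. Evaluate the standard form [assuming x > 5]: now 4*log(x - 5) - 5*log(x - 3).
Answer: 4*log(x - 5) - 5*log(x - 3).


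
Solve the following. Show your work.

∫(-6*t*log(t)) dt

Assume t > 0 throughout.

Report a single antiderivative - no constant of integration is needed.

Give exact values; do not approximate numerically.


Step 1. Integrate ∫(-6*t*log(t)) dt by parts with u = log(t), dv = (-6*t) dt, so v = -3*t**2 [assuming t > 0]: now -3*t**2*log(t) + ∫(3*t) dt.
Step 2. Evaluate the standard form: now -3*t**2*log(t) + 3*t**2/2.
Answer: -3*t**2*log(t) + 3*t**2/2.


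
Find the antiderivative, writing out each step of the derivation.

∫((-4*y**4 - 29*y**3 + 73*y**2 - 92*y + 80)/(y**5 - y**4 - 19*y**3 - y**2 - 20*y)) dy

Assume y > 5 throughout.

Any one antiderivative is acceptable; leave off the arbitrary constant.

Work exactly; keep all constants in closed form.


Step 1. Decompose ∫((-4*y**4 - 29*y**3 + 73*y**2 - 92*y + 80)/(y**5 - y**4 - 19*y**3 - y**2 - 20*y)) dy by partial fractions, (-4*y**4 - 29*y**3 + 73*y**2 - 92*y + 80)/(y**5 - y**4 - 19*y**3 - y**2 - 20*y) = 3/(y**2 + 1) + 4/(y + 4) - 4/(y - 5) - 4/y: now ∫(-4/y) dy + ∫(-4/(y - 5)) dy + ∫(4/(y + 4)) dy + ∫(3/(y**2 + 1)) dy.
Step 2. Evaluate the standard form [assuming y > 5]: now -4*log(y - 5) + ∫(-4/y) dy + ∫(4/(y + 4)) dy + ∫(3/(y**2 + 1)) dy.
Step 3. Evaluate the standard form [assuming y > -4]: now -4*log(y - 5) + 4*log(y + 4) + ∫(-4/y) dy + ∫(3/(y**2 + 1)) dy.
Step 4. Evaluate the standard form [assuming y > 0]: now -4*log(y) - 4*log(y - 5) + 4*log(y + 4) + ∫(3/(y**2 + 1)) dy.
Step 5. Evaluate the standard form: now -4*log(y) - 4*log(y - 5) + 4*log(y + 4) + 3*atan(y).
Answer: -4*log(y) - 4*log(y - 5) + 4*log(y + 4) + 3*atan(y).


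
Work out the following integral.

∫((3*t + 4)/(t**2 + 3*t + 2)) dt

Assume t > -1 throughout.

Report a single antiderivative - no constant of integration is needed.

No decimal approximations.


Answer: log(t + 1) + 2*log(t + 2).


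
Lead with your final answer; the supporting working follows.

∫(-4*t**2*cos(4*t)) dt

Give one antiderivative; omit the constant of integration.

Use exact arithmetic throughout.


The answer is -t**2*sin(4*t) - t*cos(4*t)/2 + sin(4*t)/8.
Step 1. Integrate ∫(-4*t**2*cos(4*t)) dt by parts with u = t**2, dv = (-4*cos(4*t)) dt, so v = -sin(4*t): now -t**2*sin(4*t) + ∫(2*t*sin(4*t)) dt.
Step 2. Integrate ∫(2*t*sin(4*t)) dt by parts with u = t, dv = (2*sin(4*t)) dt, so v = -cos(4*t)/2: now -t**2*sin(4*t) - t*cos(4*t)/2 + ∫(cos(4*t)/2) dt.
Step 3. Evaluate the standard form: now -t**2*sin(4*t) - t*cos(4*t)/2 + sin(4*t)/8.
Answer: -t**2*sin(4*t) - t*cos(4*t)/2 + sin(4*t)/8.


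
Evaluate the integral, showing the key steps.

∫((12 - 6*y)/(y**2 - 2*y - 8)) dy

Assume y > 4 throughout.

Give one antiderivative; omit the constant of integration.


Step 1. Decompose ∫((12 - 6*y)/(y**2 - 2*y - 8)) dy by partial fractions, (12 - 6*y)/(y**2 - 2*y - 8) = -4/(y + 2) - 2/(y - 4): now ∫(-2/(y - 4)) dy + ∫(-4/(y + 2)) dy.
Step 2. Evaluate the standard form [assuming y > -2]: now -4*log(y + 2) + ∫(-2/(y - 4)) dy.
Step 3. Evaluate the standard form [assuming y > 4]: now -2*log(y - 4) - 4*log(y + 2).
Answer: -2*log(y - 4) - 4*log(y + 2).


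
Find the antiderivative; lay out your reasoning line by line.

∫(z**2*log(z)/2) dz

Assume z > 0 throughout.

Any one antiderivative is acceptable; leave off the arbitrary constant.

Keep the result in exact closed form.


Step 1. Integrate ∫(z**2*log(z)/2) dz by parts with u = log(z), dv = (z**2/2) dz, so v = z**3/6 [assuming z > 0]: now z**3*log(z)/6 + ∫(-z**2/6) dz.
Step 2. Evaluate the standard form: now z**3*log(z)/6 - z**3/18.
Answer: z**3*log(z)/6 - z**3/18.


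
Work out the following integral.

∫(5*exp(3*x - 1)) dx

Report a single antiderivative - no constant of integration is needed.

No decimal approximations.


Answer: 5*exp(3*x - 1)/3.


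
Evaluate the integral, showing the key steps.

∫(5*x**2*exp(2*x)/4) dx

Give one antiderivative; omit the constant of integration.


Step 1. Integrate ∫(5*x**2*exp(2*x)/4) dx by parts with u = x**2, dv = (5*exp(2*x)/4) dx, so v = 5*exp(2*x)/8: now 5*x**2*exp(2*x)/8 + ∫(-5*x*exp(2*x)/4) dx.
Step 2. Integrate ∫(-5*x*exp(2*x)/4) dx by parts with u = x, dv = (-5*exp(2*x)/4) dx, so v = -5*exp(2*x)/8: now 5*x**2*exp(2*x)/8 - 5*x*exp(2*x)/8 + ∫(5*exp(2*x)/8) dx.
Step 3. Evaluate the standard form: now 5*x**2*exp(2*x)/8 - 5*x*exp(2*x)/8 + 5*exp(2*x)/16.
Answer: 5*x**2*exp(2*x)/8 - 5*x*exp(2*x)/8 + 5*exp(2*x)/16.


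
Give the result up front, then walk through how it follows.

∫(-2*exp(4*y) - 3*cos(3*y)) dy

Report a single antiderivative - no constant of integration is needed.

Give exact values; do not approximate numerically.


The answer is -exp(4*y)/2 - sin(3*y).
Step 1. Rewrite: now ∫(-2*exp(4*y)) dy + ∫(-3*cos(3*y)) dy.
Step 2. Evaluate the standard form: now -sin(3*y) + ∫(-2*exp(4*y)) dy.
Step 3. Evaluate the standard form: now -exp(4*y)/2 - sin(3*y).
Answer: -exp(4*y)/2 - sin(3*y).


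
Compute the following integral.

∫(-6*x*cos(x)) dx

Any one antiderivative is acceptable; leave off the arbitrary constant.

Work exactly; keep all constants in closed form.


Answer: -6*x*sin(x) - 6*cos(x).


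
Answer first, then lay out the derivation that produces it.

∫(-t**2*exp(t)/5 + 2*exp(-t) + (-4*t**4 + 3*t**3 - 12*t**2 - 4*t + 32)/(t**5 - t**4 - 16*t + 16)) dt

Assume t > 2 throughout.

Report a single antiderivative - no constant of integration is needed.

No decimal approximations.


The answer is -t**2*exp(t)/5 + 2*t*exp(t)/5 - 2*exp(t)/5 - 2*log(t - 2) - log(t - 1) - log(t + 2) + atan(t/2) - 2*exp(-t).
Step 1. Rewrite: now ∫(-t**2*exp(t)/5) dt + ∫((-4*t**4 + 3*t**3 - 12*t**2 - 4*t + 32)/(t**5 - t**4 - 16*t + 16)) dt + ∫(2*exp(-t)) dt.
Step 2. Decompose ∫((-4*t**4 + 3*t**3 - 12*t**2 - 4*t + 32)/(t**5 - t**4 - 16*t + 16)) dt by partial fractions, (-4*t**4 + 3*t**3 - 12*t**2 - 4*t + 32)/(t**5 - t**4 - 16*t + 16) = 2/(t**2 + 4) - 1/(t + 2) - 1/(t - 1) - 2/(t - 2): now ∫(-t**2*exp(t)/5) dt + ∫(-2/(t - 2)) dt + ∫(-1/(t - 1)) dt + ∫(-1/(t + 2)) dt + ∫(2/(t**2 + 4)) dt + ∫(2*exp(-t)) dt.
Step 3. Evaluate the standard form [assuming t > 1]: now -log(t - 1) + ∫(-t**2*exp(t)/5) dt + ∫(-2/(t - 2)) dt + ∫(-1/(t + 2)) dt + ∫(2/(t**2 + 4)) dt + ∫(2*exp(-t)) dt.
Step 4. Evaluate the standard form [assuming t > -2]: now -log(t - 1) - log(t + 2) + ∫(-t**2*exp(t)/5) dt + ∫(-2/(t - 2)) dt + ∫(2/(t**2 + 4)) dt + ∫(2*exp(-t)) dt.
Step 5. Evaluate the standard form [assuming t > 2]: now -2*log(t - 2) - log(t - 1) - log(t + 2) + ∫(-t**2*exp(t)/5) dt + ∫(2/(t**2 + 4)) dt + ∫(2*exp(-t)) dt.
Step 6. Evaluate the standard form: now -2*log(t - 2) - log(t - 1) - log(t + 2) + atan(t/2) + ∫(-t**2*exp(t)/5) dt + ∫(2*exp(-t)) dt.
Step 7. Integrate ∫(-t**2*exp(t)/5) dt by parts with u = t**2, dv = (-exp(t)/5) dt, so v = -exp(t)/5: now -t**2*exp(t)/5 - 2*log(t - 2) - log(t - 1) - log(t + 2) + atan(t/2) + ∫(2*t*exp(t)/5) dt + ∫(2*exp(-t)) dt.
Step 8. Integrate ∫(2*t*exp(t)/5) dt by parts with u = t, dv = (2*exp(t)/5) dt, so v = 2*exp(t)/5: now -t**2*exp(t)/5 + 2*t*exp(t)/5 - 2*log(t - 2) - log(t - 1) - log(t + 2) + atan(t/2) + ∫(2*exp(-t)) dt + ∫(-2*exp(t)/5) dt.
Step 9. Evaluate the standard form: now -t**2*exp(t)/5 + 2*t*exp(t)/5 - 2*exp(t)/5 - 2*log(t - 2) - log(t - 1) - log(t + 2) + atan(t/2) + ∫(2*exp(-t)) dt.
Step 10. Evaluate the standard form: now -t**2*exp(t)/5 + 2*t*exp(t)/5 - 2*exp(t)/5 - 2*log(t - 2) - log(t - 1) - log(t + 2) + atan(t/2) - 2*exp(-t).
Answer: -t**2*exp(t)/5 + 2*t*exp(t)/5 - 2*exp(t)/5 - 2*log(t - 2) - log(t - 1) - log(t + 2) + atan(t/2) - 2*exp(-t).


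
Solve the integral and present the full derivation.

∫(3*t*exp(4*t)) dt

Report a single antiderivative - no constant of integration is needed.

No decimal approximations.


Step 1. Integrate ∫(3*t*exp(4*t)) dt by parts with u = t, dv = (3*exp(4*t)) dt, so v = 3*exp(4*t)/4: now 3*t*exp(4*t)/4 + ∫(-3*exp(4*t)/4) dt.
Step 2. Evaluate the standard form: now 3*t*exp(4*t)/4 - 3*exp(4*t)/16.
Answer: 3*t*exp(4*t)/4 - 3*exp(4*t)/16.


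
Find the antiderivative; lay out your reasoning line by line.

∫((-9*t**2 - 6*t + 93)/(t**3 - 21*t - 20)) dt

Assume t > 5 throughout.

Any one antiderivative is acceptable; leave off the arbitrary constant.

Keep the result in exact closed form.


Step 1. Decompose ∫((-9*t**2 - 6*t + 93)/(t**3 - 21*t - 20)) dt by partial fractions, (-9*t**2 - 6*t + 93)/(t**3 - 21*t - 20) = -1/(t + 4) - 5/(t + 1) - 3/(t - 5): now ∫(-3/(t - 5)) dt + ∫(-5/(t + 1)) dt + ∫(-1/(t + 4)) dt.
Step 2. Evaluate the standard form [assuming t > -1]: now -5*log(t + 1) + ∫(-3/(t - 5)) dt + ∫(-1/(t + 4)) dt.
Step 3. Evaluate the standard form [assuming t > 5]: now -3*log(t - 5) - 5*log(t + 1) + ∫(-1/(t + 4)) dt.
Step 4. Evaluate the standard form [assuming t > -4]: now -3*log(t - 5) - 5*log(t + 1) - log(t + 4).
Answer: -3*log(t - 5) - 5*log(t + 1) - log(t + 4).


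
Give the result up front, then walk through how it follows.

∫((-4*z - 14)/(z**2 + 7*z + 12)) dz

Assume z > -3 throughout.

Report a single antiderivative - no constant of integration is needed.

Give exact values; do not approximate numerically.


The answer is -2*log(z + 3) - 2*log(z + 4).
Step 1. Decompose ∫((-4*z - 14)/(z**2 + 7*z + 12)) dz by partial fractions, (-4*z - 14)/(z**2 + 7*z + 12) = -2/(z + 4) - 2/(z + 3): now ∫(-2/(z + 3)) dz + ∫(-2/(z + 4)) dz.
Step 2. Evaluate the standard form [assuming z > -3]: now -2*log(z + 3) + ∫(-2/(z + 4)) dz.
Step 3. Evaluate the standard form [assuming z > -4]: now -2*log(z + 3) - 2*log(z + 4).
Answer: -2*log(z + 3) - 2*log(z + 4).


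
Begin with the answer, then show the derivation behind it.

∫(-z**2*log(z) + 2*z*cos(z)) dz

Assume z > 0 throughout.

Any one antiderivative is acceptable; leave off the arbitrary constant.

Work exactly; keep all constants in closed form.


The answer is -z**3*log(z)/3 + z**3/9 + 2*z*sin(z) + 2*cos(z).
Step 1. Rewrite: now ∫(2*z*cos(z)) dz + ∫(-z**2*log(z)) dz.
Step 2. Integrate ∫(2*z*cos(z)) dz by parts with u = z, dv = (2*cos(z)) dz, so v = 2*sin(z): now 2*z*sin(z) + ∫(-z**2*log(z)) dz + ∫(-2*sin(z)) dz.
Step 3. Evaluate the standard form: now 2*z*sin(z) + 2*cos(z) + ∫(-z**2*log(z)) dz.
Step 4. Integrate ∫(-z**2*log(z)) dz by parts with u = log(z), dv = (-z**2) dz, so v = -z**3/3 [assuming z > 0]: now -z**3*log(z)/3 + 2*z*sin(z) + 2*cos(z) + ∫(z**2/3) dz.
Step 5. Evaluate the standard form: now -z**3*log(z)/3 + z**3/9 + 2*z*sin(z) + 2*cos(z).
Answer: -z**3*log(z)/3 + z**3/9 + 2*z*sin(z) + 2*cos(z).


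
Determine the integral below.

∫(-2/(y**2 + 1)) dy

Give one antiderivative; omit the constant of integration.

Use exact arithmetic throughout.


Answer: -2*atan(y).


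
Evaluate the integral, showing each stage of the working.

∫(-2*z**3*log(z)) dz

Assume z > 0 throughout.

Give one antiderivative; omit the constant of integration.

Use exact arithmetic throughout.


Step 1. Integrate ∫(-2*z**3*log(z)) dz by parts with u = log(z), dv = (-2*z**3) dz, so v = -z**4/2 [assuming z > 0]: now -z**4*log(z)/2 + ∫(z**3/2) dz.
Step 2. Evaluate the standard form: now -z**4*log(z)/2 + z**4/8.
Answer: -z**4*log(z)/2 + z**4/8.


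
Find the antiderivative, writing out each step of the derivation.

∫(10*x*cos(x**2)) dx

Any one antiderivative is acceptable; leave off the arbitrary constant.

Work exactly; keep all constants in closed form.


Step 1. Substitute u = x**2, turning ∫(10*x*cos(x**2)) dx into ∫(5*cos(u)) du: now ∫(5*cos(u)) du.
Step 2. Evaluate the standard form: now 5*sin(u).
Step 3. Substitute back u = x**2: now 5*sin(x**2).
Answer: 5*sin(x**2).


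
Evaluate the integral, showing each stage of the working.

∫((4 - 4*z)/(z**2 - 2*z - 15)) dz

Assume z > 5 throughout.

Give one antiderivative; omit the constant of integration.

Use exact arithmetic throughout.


Step 1. Decompose ∫((4 - 4*z)/(z**2 - 2*z - 15)) dz by partial fractions, (4 - 4*z)/(z**2 - 2*z - 15) = -2/(z + 3) - 2/(z - 5): now ∫(-2/(z - 5)) dz + ∫(-2/(z + 3)) dz.
Step 2. Evaluate the standard form [assuming z > 5]: now -2*log(z - 5) + ∫(-2/(z + 3)) dz.
Step 3. Evaluate the standard form [assuming z > -3]: now -2*log(z - 5) - 2*log(z + 3).
Answer: -2*log(z - 5) - 2*log(z + 3).


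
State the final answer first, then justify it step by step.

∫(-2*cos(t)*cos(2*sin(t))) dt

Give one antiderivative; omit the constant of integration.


The answer is -sin(2*sin(t)).
Step 1. Substitute u = sin(t), turning ∫(-2*cos(t)*cos(2*sin(t))) dt into ∫(-2*cos(2*u)) du: now ∫(-2*cos(2*u)) du.
Step 2. Evaluate the standard form: now -sin(2*u).
Step 3. Substitute back u = sin(t): now -sin(2*sin(t)).
Answer: -sin(2*sin(t)).


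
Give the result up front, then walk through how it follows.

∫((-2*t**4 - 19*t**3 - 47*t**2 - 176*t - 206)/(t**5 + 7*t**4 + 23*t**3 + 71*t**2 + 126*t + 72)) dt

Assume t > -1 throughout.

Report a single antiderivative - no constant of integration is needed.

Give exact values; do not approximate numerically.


The answer is -2*log(t + 1) - 3*log(t + 2) + 3*log(t + 4) - atan(t/3)/3.
Step 1. Decompose ∫((-2*t**4 - 19*t**3 - 47*t**2 - 176*t - 206)/(t**5 + 7*t**4 + 23*t**3 + 71*t**2 + 126*t + 72)) dt by partial fractions, (-2*t**4 - 19*t**3 - 47*t**2 - 176*t - 206)/(t**5 + 7*t**4 + 23*t**3 + 71*t**2 + 126*t + 72) = -1/(t**2 + 9) + 3/(t + 4) - 3/(t + 2) - 2/(t + 1): now ∫(-2/(t + 1)) dt + ∫(-3/(t + 2)) dt + ∫(3/(t + 4)) dt + ∫(-1/(t**2 + 9)) dt.
Step 2. Evaluate the standard form [assuming t > -4]: now 3*log(t + 4) + ∫(-2/(t + 1)) dt + ∫(-3/(t + 2)) dt + ∫(-1/(t**2 + 9)) dt.
Step 3. Evaluate the standard form [assuming t > -1]: now -2*log(t + 1) + 3*log(t + 4) + ∫(-3/(t + 2)) dt + ∫(-1/(t**2 + 9)) dt.
Step 4. Evaluate the standard form [assuming t > -2]: now -2*log(t + 1) - 3*log(t + 2) + 3*log(t + 4) + ∫(-1/(t**2 + 9)) dt.
Step 5. Evaluate the standard form: now -2*log(t + 1) - 3*log(t + 2) + 3*log(t + 4) - atan(t/3)/3.
Answer: -2*log(t + 1) - 3*log(t + 2) + 3*log(t + 4) - atan(t/3)/3.


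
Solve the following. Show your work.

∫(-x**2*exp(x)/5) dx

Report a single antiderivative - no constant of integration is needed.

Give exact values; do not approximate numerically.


Step 1. Integrate ∫(-x**2*exp(x)/5) dx by parts with u = x**2, dv = (-exp(x)/5) dx, so v = -exp(x)/5: now -x**2*exp(x)/5 + ∫(2*x*exp(x)/5) dx.
Step 2. Integrate ∫(2*x*exp(x)/5) dx by parts with u = x, dv = (2*exp(x)/5) dx, so v = 2*exp(x)/5: now -x**2*exp(x)/5 + 2*x*exp(x)/5 + ∫(-2*exp(x)/5) dx.
Step 3. Evaluate the standard form: now -x**2*exp(x)/5 + 2*x*exp(x)/5 - 2*exp(x)/5.
Answer: -x**2*exp(x)/5 + 2*x*exp(x)/5 - 2*exp(x)/5.


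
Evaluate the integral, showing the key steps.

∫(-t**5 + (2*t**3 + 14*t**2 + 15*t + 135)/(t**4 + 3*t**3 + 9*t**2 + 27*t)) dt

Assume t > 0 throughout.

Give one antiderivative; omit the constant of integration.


Step 1. Rewrite: now ∫(-t**5) dt + ∫((2*t**3 + 14*t**2 + 15*t + 135)/(t**4 + 3*t**3 + 9*t**2 + 27*t)) dt.
Step 2. Evaluate the standard form: now -t**6/6 + ∫((2*t**3 + 14*t**2 + 15*t + 135)/(t**4 + 3*t**3 + 9*t**2 + 27*t)) dt.
Step 3. Decompose ∫((2*t**3 + 14*t**2 + 15*t + 135)/(t**4 + 3*t**3 + 9*t**2 + 27*t)) dt by partial fractions, (2*t**3 + 14*t**2 + 15*t + 135)/(t**4 + 3*t**3 + 9*t**2 + 27*t) = -1/(t**2 + 9) - 3/(t + 3) + 5/t: now -t**6/6 + ∫(5/t) dt + ∫(-3/(t + 3)) dt + ∫(-1/(t**2 + 9)) dt.
Step 4. Evaluate the standard form [assuming t > -3]: now -t**6/6 - 3*log(t + 3) + ∫(5/t) dt + ∫(-1/(t**2 + 9)) dt.
Step 5. Evaluate the standard form [assuming t > 0]: now -t**6/6 + 5*log(t) - 3*log(t + 3) + ∫(-1/(t**2 + 9)) dt.
Step 6. Evaluate the standard form: now -t**6/6 + 5*log(t) - 3*log(t + 3) - atan(t/3)/3.
Answer: -t**6/6 + 5*log(t) - 3*log(t + 3) - atan(t/3)/3.


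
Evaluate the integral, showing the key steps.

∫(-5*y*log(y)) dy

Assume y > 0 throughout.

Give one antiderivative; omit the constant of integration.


Step 1. Integrate ∫(-5*y*log(y)) dy by parts with u = log(y), dv = (-5*y) dy, so v = -5*y**2/2 [assuming y > 0]: now -5*y**2*log(y)/2 + ∫(5*y/2) dy.
Step 2. Evaluate the standard form: now -5*y**2*log(y)/2 + 5*y**2/4.
Answer: -5*y**2*log(y)/2 + 5*y**2/4.


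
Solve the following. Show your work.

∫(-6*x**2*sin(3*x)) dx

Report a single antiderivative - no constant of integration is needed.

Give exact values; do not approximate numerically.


Step 1. Integrate ∫(-6*x**2*sin(3*x)) dx by parts with u = x**2, dv = (-6*sin(3*x)) dx, so v = 2*cos(3*x): now 2*x**2*cos(3*x) + ∫(-4*x*cos(3*x)) dx.
Step 2. Integrate ∫(-4*x*cos(3*x)) dx by parts with u = x, dv = (-4*cos(3*x)) dx, so v = -4*sin(3*x)/3: now 2*x**2*cos(3*x) - 4*x*sin(3*x)/3 + ∫(4*sin(3*x)/3) dx.
Step 3. Evaluate the standard form: now 2*x**2*cos(3*x) - 4*x*sin(3*x)/3 - 4*cos(3*x)/9.
Answer: 2*x**2*cos(3*x) - 4*x*sin(3*x)/3 - 4*cos(3*x)/9.


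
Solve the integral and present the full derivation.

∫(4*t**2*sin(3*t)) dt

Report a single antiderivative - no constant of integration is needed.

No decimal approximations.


Step 1. Integrate ∫(4*t**2*sin(3*t)) dt by parts with u = t**2, dv = (4*sin(3*t)) dt, so v = -4*cos(3*t)/3: now -4*t**2*cos(3*t)/3 + ∫(8*t*cos(3*t)/3) dt.
Step 2. Integrate ∫(8*t*cos(3*t)/3) dt by parts with u = t, dv = (8*cos(3*t)/3) dt, so v = 8*sin(3*t)/9: now -4*t**2*cos(3*t)/3 + 8*t*sin(3*t)/9 + ∫(-8*sin(3*t)/9) dt.
Step 3. Evaluate the standard form: now -4*t**2*cos(3*t)/3 + 8*t*sin(3*t)/9 + 8*cos(3*t)/27.
Answer: -4*t**2*cos(3*t)/3 + 8*t*sin(3*t)/9 + 8*cos(3*t)/27.


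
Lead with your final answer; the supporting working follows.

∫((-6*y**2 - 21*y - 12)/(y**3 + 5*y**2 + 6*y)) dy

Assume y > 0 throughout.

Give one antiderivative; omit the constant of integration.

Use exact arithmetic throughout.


The answer is -2*log(y) - 3*log(y + 2) - log(y + 3).
Step 1. Decompose ∫((-6*y**2 - 21*y - 12)/(y**3 + 5*y**2 + 6*y)) dy by partial fractions, (-6*y**2 - 21*y - 12)/(y**3 + 5*y**2 + 6*y) = -1/(y + 3) - 3/(y + 2) - 2/y: now ∫(-2/y) dy + ∫(-3/(y + 2)) dy + ∫(-1/(y + 3)) dy.
Step 2. Evaluate the standard form [assuming y > -2]: now -3*log(y + 2) + ∫(-2/y) dy + ∫(-1/(y + 3)) dy.
Step 3. Evaluate the standard form [assuming y > -3]: now -3*log(y + 2) - log(y + 3) + ∫(-2/y) dy.
Step 4. Evaluate the standard form [assuming y > 0]: now -2*log(y) - 3*log(y + 2) - log(y + 3).
Answer: -2*log(y) - 3*log(y + 2) - log(y + 3).


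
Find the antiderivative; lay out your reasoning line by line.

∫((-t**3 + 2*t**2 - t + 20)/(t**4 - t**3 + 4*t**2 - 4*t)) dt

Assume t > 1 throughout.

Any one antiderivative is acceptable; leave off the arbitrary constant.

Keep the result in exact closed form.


Step 1. Decompose ∫((-t**3 + 2*t**2 - t + 20)/(t**4 - t**3 + 4*t**2 - 4*t)) dt by partial fractions, (-t**3 + 2*t**2 - t + 20)/(t**4 - t**3 + 4*t**2 - 4*t) = -3/(t**2 + 4) + 4/(t - 1) - 5/t: now ∫(-5/t) dt + ∫(4/(t - 1)) dt + ∫(-3/(t**2 + 4)) dt.
Step 2. Evaluate the standard form [assuming t > 1]: now 4*log(t - 1) + ∫(-5/t) dt + ∫(-3/(t**2 + 4)) dt.
Step 3. Evaluate the standard form [assuming t > 0]: now -5*log(t) + 4*log(t - 1) + ∫(-3/(t**2 + 4)) dt.
Step 4. Evaluate the standard form: now -5*log(t) + 4*log(t - 1) - 3*atan(t/2)/2.
Answer: -5*log(t) + 4*log(t - 1) - 3*atan(t/2)/2.


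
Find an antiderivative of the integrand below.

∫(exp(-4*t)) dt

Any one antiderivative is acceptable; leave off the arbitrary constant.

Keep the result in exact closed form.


Answer: -exp(-4*t)/4.


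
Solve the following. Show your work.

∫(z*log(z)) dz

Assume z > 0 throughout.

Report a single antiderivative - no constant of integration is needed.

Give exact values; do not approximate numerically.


Step 1. Integrate ∫(z*log(z)) dz by parts with u = log(z), dv = (z) dz, so v = z**2/2 [assuming z > 0]: now z**2*log(z)/2 + ∫(-z/2) dz.
Step 2. Evaluate the standard form: now z**2*log(z)/2 - z**2/4.
Answer: z**2*log(z)/2 - z**2/4.


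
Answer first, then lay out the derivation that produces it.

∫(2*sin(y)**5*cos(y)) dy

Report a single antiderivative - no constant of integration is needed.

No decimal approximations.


The answer is sin(y)**6/3.
Step 1. Substitute u = sin(y), turning ∫(2*sin(y)**5*cos(y)) dy into ∫(2*u**5) du: now ∫(2*u**5) du.
Step 2. Evaluate the standard form: now u**6/3.
Step 3. Substitute back u = sin(y): now sin(y)**6/3.
Answer: sin(y)**6/3.


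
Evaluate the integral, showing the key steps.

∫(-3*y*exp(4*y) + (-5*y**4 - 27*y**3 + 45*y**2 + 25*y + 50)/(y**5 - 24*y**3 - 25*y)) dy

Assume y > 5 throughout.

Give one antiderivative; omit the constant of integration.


Step 1. Rewrite: now ∫(-3*y*exp(4*y)) dy + ∫((-5*y**4 - 27*y**3 + 45*y**2 + 25*y + 50)/(y**5 - 24*y**3 - 25*y)) dy.
Step 2. Decompose ∫((-5*y**4 - 27*y**3 + 45*y**2 + 25*y + 50)/(y**5 - 24*y**3 - 25*y)) dy by partial fractions, (-5*y**4 - 27*y**3 + 45*y**2 + 25*y + 50)/(y**5 - 24*y**3 - 25*y) = -2/(y**2 + 1) + 1/(y + 5) - 4/(y - 5) - 2/y: now ∫(-2/y) dy + ∫(-3*y*exp(4*y)) dy + ∫(-4/(y - 5)) dy + ∫(1/(y + 5)) dy + ∫(-2/(y**2 + 1)) dy.
Step 3. Evaluate the standard form [assuming y > 5]: now -4*log(y - 5) + ∫(-2/y) dy + ∫(-3*y*exp(4*y)) dy + ∫(1/(y + 5)) dy + ∫(-2/(y**2 + 1)) dy.
Step 4. Evaluate the standard form [assuming y > 0]: now -2*log(y) - 4*log(y - 5) + ∫(-3*y*exp(4*y)) dy + ∫(1/(y + 5)) dy + ∫(-2/(y**2 + 1)) dy.
Step 5. Evaluate the standard form [assuming y > -5]: now -2*log(y) - 4*log(y - 5) + log(y + 5) + ∫(-3*y*exp(4*y)) dy + ∫(-2/(y**2 + 1)) dy.
Step 6. Evaluate the standard form: now -2*log(y) - 4*log(y - 5) + log(y + 5) - 2*atan(y) + ∫(-3*y*exp(4*y)) dy.
Step 7. Integrate ∫(-3*y*exp(4*y)) dy by parts with u = y, dv = (-3*exp(4*y)) dy, so v = -3*exp(4*y)/4: now -3*y*exp(4*y)/4 - 2*log(y) - 4*log(y - 5) + log(y + 5) - 2*atan(y) + ∫(3*exp(4*y)/4) dy.
Step 8. Evaluate the standard form: now -3*y*exp(4*y)/4 + 3*exp(4*y)/16 - 2*log(y) - 4*log(y - 5) + log(y + 5) - 2*atan(y).
Answer: -3*y*exp(4*y)/4 + 3*exp(4*y)/16 - 2*log(y) - 4*log(y - 5) + log(y + 5) - 2*atan(y).


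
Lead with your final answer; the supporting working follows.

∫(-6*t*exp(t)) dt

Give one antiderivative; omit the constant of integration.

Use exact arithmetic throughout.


The answer is -6*t*exp(t) + 6*exp(t).
Step 1. Integrate ∫(-6*t*exp(t)) dt by parts with u = t, dv = (-6*exp(t)) dt, so v = -6*exp(t): now -6*t*exp(t) + ∫(6*exp(t)) dt.
Step 2. Evaluate the standard form: now -6*t*exp(t) + 6*exp(t).
Answer: -6*t*exp(t) + 6*exp(t).


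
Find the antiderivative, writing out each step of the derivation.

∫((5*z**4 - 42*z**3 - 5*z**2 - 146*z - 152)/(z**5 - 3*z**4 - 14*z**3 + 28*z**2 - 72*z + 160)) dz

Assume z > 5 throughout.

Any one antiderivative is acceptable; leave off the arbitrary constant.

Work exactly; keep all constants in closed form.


Step 1. Decompose ∫((5*z**4 - 42*z**3 - 5*z**2 - 146*z - 152)/(z**5 - 3*z**4 - 14*z**3 + 28*z**2 - 72*z + 160)) dz by partial fractions, (5*z**4 - 42*z**3 - 5*z**2 - 146*z - 152)/(z**5 - 3*z**4 - 14*z**3 + 28*z**2 - 72*z + 160) = -1/(z**2 + 4) + 4/(z + 4) + 5/(z - 2) - 4/(z - 5): now ∫(-4/(z - 5)) dz + ∫(5/(z - 2)) dz + ∫(4/(z + 4)) dz + ∫(-1/(z**2 + 4)) dz.
Step 2. Evaluate the standard form [assuming z > 2]: now 5*log(z - 2) + ∫(-4/(z - 5)) dz + ∫(4/(z + 4)) dz + ∫(-1/(z**2 + 4)) dz.
Step 3. Evaluate the standard form [assuming z > 5]: now -4*log(z - 5) + 5*log(z - 2) + ∫(4/(z + 4)) dz + ∫(-1/(z**2 + 4)) dz.
Step 4. Evaluate the standard form [assuming z > -4]: now -4*log(z - 5) + 5*log(z - 2) + 4*log(z + 4) + ∫(-1/(z**2 + 4)) dz.
Step 5. Evaluate the standard form: now -4*log(z - 5) + 5*log(z - 2) + 4*log(z + 4) - atan(z/2)/2.
Answer: -4*log(z - 5) + 5*log(z - 2) + 4*log(z + 4) - atan(z/2)/2.


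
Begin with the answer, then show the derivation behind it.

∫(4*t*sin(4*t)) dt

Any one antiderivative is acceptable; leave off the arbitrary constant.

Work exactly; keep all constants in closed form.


The answer is -t*cos(4*t) + sin(4*t)/4.
Step 1. Integrate ∫(4*t*sin(4*t)) dt by parts with u = t, dv = (4*sin(4*t)) dt, so v = -cos(4*t): now -t*cos(4*t) + ∫(cos(4*t)) dt.
Step 2. Evaluate the standard form: now -t*cos(4*t) + sin(4*t)/4.
Answer: -t*cos(4*t) + sin(4*t)/4.


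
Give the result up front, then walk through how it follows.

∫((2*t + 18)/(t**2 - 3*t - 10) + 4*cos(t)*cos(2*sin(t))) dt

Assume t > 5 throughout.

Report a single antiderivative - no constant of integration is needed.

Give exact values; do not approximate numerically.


The answer is 4*log(t - 5) - 2*log(t + 2) + 2*sin(2*sin(t)).
Step 1. Rewrite: now ∫((2*t + 18)/(t**2 - 3*t - 10)) dt + ∫(4*cos(t)*cos(2*sin(t))) dt.
Step 2. Substitute u = sin(t), turning ∫(4*cos(t)*cos(2*sin(t))) dt into ∫(4*cos(2*u)) du: now ∫((2*t + 18)/(t**2 - 3*t - 10)) dt + ∫(4*cos(2*u)) du.
Step 3. Evaluate the standard form: now 2*sin(2*u) + ∫((2*t + 18)/(t**2 - 3*t - 10)) dt.
Step 4. Substitute back u = sin(t): now 2*sin(2*sin(t)) + ∫((2*t + 18)/(t**2 - 3*t - 10)) dt.
Step 5. Decompose ∫((2*t + 18)/(t**2 - 3*t - 10)) dt by partial fractions, (2*t + 18)/(t**2 - 3*t - 10) = -2/(t + 2) + 4/(t - 5): now 2*sin(2*sin(t)) + ∫(4/(t - 5)) dt + ∫(-2/(t + 2)) dt.
Step 6. Evaluate the standard form [assuming t > 5]: now 4*log(t - 5) + 2*sin(2*sin(t)) + ∫(-2/(t + 2)) dt.
Step 7. Evaluate the standard form [assuming t > -2]: now 4*log(t - 5) - 2*log(t + 2) + 2*sin(2*sin(t)).
Answer: 4*log(t - 5) - 2*log(t + 2) + 2*sin(2*sin(t)).


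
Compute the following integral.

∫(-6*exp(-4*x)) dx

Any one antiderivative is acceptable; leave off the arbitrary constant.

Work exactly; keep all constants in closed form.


Answer: 3*exp(-4*x)/2.


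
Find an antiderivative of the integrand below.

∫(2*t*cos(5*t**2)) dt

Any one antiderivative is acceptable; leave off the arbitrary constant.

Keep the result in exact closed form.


Answer: sin(5*t**2)/5.


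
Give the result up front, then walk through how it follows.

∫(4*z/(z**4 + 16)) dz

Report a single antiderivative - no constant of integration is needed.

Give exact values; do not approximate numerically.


The answer is atan(z**2/4)/2.
Step 1. Substitute u = z**2, turning ∫(4*z/(z**4 + 16)) dz into ∫(2/(u**2 + 16)) du: now ∫(2/(u**2 + 16)) du.
Step 2. Evaluate the standard form: now atan(u/4)/2.
Step 3. Substitute back u = z**2: now atan(z**2/4)/2.
Answer: atan(z**2/4)/2.


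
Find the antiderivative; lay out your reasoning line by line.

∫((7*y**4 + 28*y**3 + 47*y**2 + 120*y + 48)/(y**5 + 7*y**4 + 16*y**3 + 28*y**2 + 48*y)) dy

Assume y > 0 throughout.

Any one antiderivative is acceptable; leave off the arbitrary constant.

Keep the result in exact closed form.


Step 1. Decompose ∫((7*y**4 + 28*y**3 + 47*y**2 + 120*y + 48)/(y**5 + 7*y**4 + 16*y**3 + 28*y**2 + 48*y)) dy by partial fractions, (7*y**4 + 28*y**3 + 47*y**2 + 120*y + 48)/(y**5 + 7*y**4 + 16*y**3 + 28*y**2 + 48*y) = 1/(y**2 + 4) + 4/(y + 4) + 2/(y + 3) + 1/y: now ∫(1/y) dy + ∫(2/(y + 3)) dy + ∫(4/(y + 4)) dy + ∫(1/(y**2 + 4)) dy.
Step 2. Evaluate the standard form [assuming y > 0]: now log(y) + ∫(2/(y + 3)) dy + ∫(4/(y + 4)) dy + ∫(1/(y**2 + 4)) dy.
Step 3. Evaluate the standard form [assuming y > -3]: now log(y) + 2*log(y + 3) + ∫(4/(y + 4)) dy + ∫(1/(y**2 + 4)) dy.
Step 4. Evaluate the standard form [assuming y > -4]: now log(y) + 2*log(y + 3) + 4*log(y + 4) + ∫(1/(y**2 + 4)) dy.
Step 5. Evaluate the standard form: now log(y) + 2*log(y + 3) + 4*log(y + 4) + atan(y/2)/2.
Answer: log(y) + 2*log(y + 3) + 4*log(y + 4) + atan(y/2)/2.


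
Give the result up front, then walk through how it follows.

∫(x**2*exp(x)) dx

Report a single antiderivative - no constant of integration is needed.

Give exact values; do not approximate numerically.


The answer is x**2*exp(x) - 2*x*exp(x) + 2*exp(x).
Step 1. Integrate ∫(x**2*exp(x)) dx by parts with u = x**2, dv = (exp(x)) dx, so v = exp(x): now x**2*exp(x) + ∫(-2*x*exp(x)) dx.
Step 2. Integrate ∫(-2*x*exp(x)) dx by parts with u = x, dv = (-2*exp(x)) dx, so v = -2*exp(x): now x**2*exp(x) - 2*x*exp(x) + ∫(2*exp(x)) dx.
Step 3. Evaluate the standard form: now x**2*exp(x) - 2*x*exp(x) + 2*exp(x).
Answer: x**2*exp(x) - 2*x*exp(x) + 2*exp(x).


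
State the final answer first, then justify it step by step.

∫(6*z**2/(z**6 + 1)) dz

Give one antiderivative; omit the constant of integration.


The answer is 2*atan(z**3).
Step 1. Substitute u = z**3, turning ∫(6*z**2/(z**6 + 1)) dz into ∫(2/(u**2 + 1)) du: now ∫(2/(u**2 + 1)) du.
Step 2. Evaluate the standard form: now 2*atan(u).
Step 3. Substitute back u = z**3: now 2*atan(z**3).
Answer: 2*atan(z**3).


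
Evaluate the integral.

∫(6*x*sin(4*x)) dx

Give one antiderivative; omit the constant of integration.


Answer: -3*x*cos(4*x)/2 + 3*sin(4*x)/8.


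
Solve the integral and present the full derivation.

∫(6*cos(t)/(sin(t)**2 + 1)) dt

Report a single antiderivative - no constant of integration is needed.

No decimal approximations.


Step 1. Substitute u = sin(t), turning ∫(6*cos(t)/(sin(t)**2 + 1)) dt into ∫(6/(u**2 + 1)) du: now ∫(6/(u**2 + 1)) du.
Step 2. Evaluate the standard form: now 6*atan(u).
Step 3. Substitute back u = sin(t): now 6*atan(sin(t)).
Answer: 6*atan(sin(t)).


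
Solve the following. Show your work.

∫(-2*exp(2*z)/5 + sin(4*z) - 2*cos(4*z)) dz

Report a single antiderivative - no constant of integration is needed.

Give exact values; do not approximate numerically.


Step 1. Rewrite: now ∫(-2*exp(2*z)/5) dz + ∫(sin(4*z)) dz + ∫(-2*cos(4*z)) dz.
Step 2. Evaluate the standard form: now -sin(4*z)/2 + ∫(-2*exp(2*z)/5) dz + ∫(sin(4*z)) dz.
Step 3. Evaluate the standard form: now -exp(2*z)/5 - sin(4*z)/2 + ∫(sin(4*z)) dz.
Step 4. Evaluate the standard form: now -exp(2*z)/5 - sin(4*z)/2 - cos(4*z)/4.
Answer: -exp(2*z)/5 - sin(4*z)/2 - cos(4*z)/4.


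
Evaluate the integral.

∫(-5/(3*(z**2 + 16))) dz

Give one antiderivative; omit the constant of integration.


Answer: -5*atan(z/4)/12.


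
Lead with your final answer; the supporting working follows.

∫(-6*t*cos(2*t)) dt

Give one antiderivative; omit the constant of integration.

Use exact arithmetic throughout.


The answer is -3*t*sin(2*t) - 3*cos(2*t)/2.
Step 1. Integrate ∫(-6*t*cos(2*t)) dt by parts with u = t, dv = (-6*cos(2*t)) dt, so v = -3*sin(2*t): now -3*t*sin(2*t) + ∫(3*sin(2*t)) dt.
Step 2. Evaluate the standard form: now -3*t*sin(2*t) - 3*cos(2*t)/2.
Answer: -3*t*sin(2*t) - 3*cos(2*t)/2.


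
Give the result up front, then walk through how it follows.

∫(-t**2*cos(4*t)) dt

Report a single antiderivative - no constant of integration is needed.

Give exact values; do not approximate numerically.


The answer is -t**2*sin(4*t)/4 - t*cos(4*t)/8 + sin(4*t)/32.
Step 1. Integrate ∫(-t**2*cos(4*t)) dt by parts with u = t**2, dv = (-cos(4*t)) dt, so v = -sin(4*t)/4: now -t**2*sin(4*t)/4 + ∫(t*sin(4*t)/2) dt.
Step 2. Integrate ∫(t*sin(4*t)/2) dt by parts with u = t, dv = (sin(4*t)/2) dt, so v = -cos(4*t)/8: now -t**2*sin(4*t)/4 - t*cos(4*t)/8 + ∫(cos(4*t)/8) dt.
Step 3. Evaluate the standard form: now -t**2*sin(4*t)/4 - t*cos(4*t)/8 + sin(4*t)/32.
Answer: -t**2*sin(4*t)/4 - t*cos(4*t)/8 + sin(4*t)/32.


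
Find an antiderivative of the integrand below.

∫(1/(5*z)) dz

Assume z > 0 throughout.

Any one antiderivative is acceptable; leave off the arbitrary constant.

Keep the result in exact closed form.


Answer: log(z)/5.


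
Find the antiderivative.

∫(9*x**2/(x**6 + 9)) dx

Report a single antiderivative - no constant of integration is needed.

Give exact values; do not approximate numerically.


Answer: atan(x**3/3).


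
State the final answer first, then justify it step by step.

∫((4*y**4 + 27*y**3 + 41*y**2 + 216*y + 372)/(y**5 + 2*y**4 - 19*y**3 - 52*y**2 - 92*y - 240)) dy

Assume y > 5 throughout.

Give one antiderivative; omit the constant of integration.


The answer is 4*log(y - 5) + 3*log(y + 3) - 3*log(y + 4) - 2*atan(y/2).
Step 1. Decompose ∫((4*y**4 + 27*y**3 + 41*y**2 + 216*y + 372)/(y**5 + 2*y**4 - 19*y**3 - 52*y**2 - 92*y - 240)) dy by partial fractions, (4*y**4 + 27*y**3 + 41*y**2 + 216*y + 372)/(y**5 + 2*y**4 - 19*y**3 - 52*y**2 - 92*y - 240) = -4/(y**2 + 4) - 3/(y + 4) + 3/(y + 3) + 4/(y - 5): now ∫(4/(y - 5)) dy + ∫(3/(y + 3)) dy + ∫(-3/(y + 4)) dy + ∫(-4/(y**2 + 4)) dy.
Step 2. Evaluate the standard form [assuming y > -3]: now 3*log(y + 3) + ∫(4/(y - 5)) dy + ∫(-3/(y + 4)) dy + ∫(-4/(y**2 + 4)) dy.
Step 3. Evaluate the standard form [assuming y > -4]: now 3*log(y + 3) - 3*log(y + 4) + ∫(4/(y - 5)) dy + ∫(-4/(y**2 + 4)) dy.
Step 4. Evaluate the standard form [assuming y > 5]: now 4*log(y - 5) + 3*log(y + 3) - 3*log(y + 4) + ∫(-4/(y**2 + 4)) dy.
Step 5. Evaluate the standard form: now 4*log(y - 5) + 3*log(y + 3) - 3*log(y + 4) - 2*atan(y/2).
Answer: 4*log(y - 5) + 3*log(y + 3) - 3*log(y + 4) - 2*atan(y/2).
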